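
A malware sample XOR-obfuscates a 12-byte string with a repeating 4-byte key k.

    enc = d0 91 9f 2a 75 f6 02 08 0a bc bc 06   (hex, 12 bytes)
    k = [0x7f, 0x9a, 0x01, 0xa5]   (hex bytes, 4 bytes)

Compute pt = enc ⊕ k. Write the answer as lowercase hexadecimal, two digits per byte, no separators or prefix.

af0b9e8f0a6c03ad7526bda3

The 4-byte key repeats, so the effective keystream is 7f 9a 01 a5 7f 9a 01 a5 7f 9a 01 a5.
byte 0: d0 ⊕ 7f = af
byte 1: 91 ⊕ 9a = 0b
byte 2: 9f ⊕ 01 = 9e
byte 3: 2a ⊕ a5 = 8f
byte 4: 75 ⊕ 7f = 0a
byte 5: f6 ⊕ 9a = 6c
byte 6: 02 ⊕ 01 = 03
byte 7: 08 ⊕ a5 = ad
byte 8: 0a ⊕ 7f = 75
byte 9: bc ⊕ 9a = 26
byte 10: bc ⊕ 01 = bd
byte 11: 06 ⊕ a5 = a3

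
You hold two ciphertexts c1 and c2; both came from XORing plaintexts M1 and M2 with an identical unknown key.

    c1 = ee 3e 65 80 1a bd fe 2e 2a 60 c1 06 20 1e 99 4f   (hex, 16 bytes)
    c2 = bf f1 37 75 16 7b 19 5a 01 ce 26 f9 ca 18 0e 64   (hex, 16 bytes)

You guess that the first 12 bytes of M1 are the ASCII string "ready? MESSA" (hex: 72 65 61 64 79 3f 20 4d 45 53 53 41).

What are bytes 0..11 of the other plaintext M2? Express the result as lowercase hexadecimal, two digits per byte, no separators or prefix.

First, c1 ⊕ c2 = (M1 ⊕ K) ⊕ (M2 ⊕ K) = M1 ⊕ M2, so the key drops out. Then M2 = (M1 ⊕ M2) ⊕ M1 over the first 12 bytes.
byte 0: (ee ⊕ bf) ⊕ 72 = 51 ⊕ 72 = 23
byte 1: (3e ⊕ f1) ⊕ 65 = cf ⊕ 65 = aa
byte 2: (65 ⊕ 37) ⊕ 61 = 52 ⊕ 61 = 33
byte 3: (80 ⊕ 75) ⊕ 64 = f5 ⊕ 64 = 91
byte 4: (1a ⊕ 16) ⊕ 79 = 0c ⊕ 79 = 75
byte 5: (bd ⊕ 7b) ⊕ 3f = c6 ⊕ 3f = f9
byte 6: (fe ⊕ 19) ⊕ 20 = e7 ⊕ 20 = c7
byte 7: (2e ⊕ 5a) ⊕ 4d = 74 ⊕ 4d = 39
byte 8: (2a ⊕ 01) ⊕ 45 = 2b ⊕ 45 = 6e
byte 9: (60 ⊕ ce) ⊕ 53 = ae ⊕ 53 = fd
byte 10: (c1 ⊕ 26) ⊕ 53 = e7 ⊕ 53 = b4
byte 11: (06 ⊕ f9) ⊕ 41 = ff ⊕ 41 = be

23aa339175f9c7396efdb4be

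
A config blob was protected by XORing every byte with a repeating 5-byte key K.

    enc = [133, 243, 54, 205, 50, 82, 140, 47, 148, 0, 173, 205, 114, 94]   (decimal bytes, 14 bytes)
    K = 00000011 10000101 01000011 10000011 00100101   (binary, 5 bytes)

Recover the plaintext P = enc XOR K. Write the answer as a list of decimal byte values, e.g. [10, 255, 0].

The 5-byte key repeats, so the effective keystream is 03 85 43 83 25 03 85 43 83 25 03 85 43 83.
byte 0: 10000101 ⊕ 00000011 = 10000110
byte 1: 11110011 ⊕ 10000101 = 01110110
byte 2: 00110110 ⊕ 01000011 = 01110101
byte 3: 11001101 ⊕ 10000011 = 01001110
byte 4: 00110010 ⊕ 00100101 = 00010111
byte 5: 01010010 ⊕ 00000011 = 01010001
byte 6: 10001100 ⊕ 10000101 = 00001001
byte 7: 00101111 ⊕ 01000011 = 01101100
byte 8: 10010100 ⊕ 10000011 = 00010111
byte 9: 00000000 ⊕ 00100101 = 00100101
byte 10: 10101101 ⊕ 00000011 = 10101110
byte 11: 11001101 ⊕ 10000101 = 01001000
byte 12: 01110010 ⊕ 01000011 = 00110001
byte 13: 01011110 ⊕ 10000011 = 11011101

[134, 118, 117, 78, 23, 81, 9, 108, 23, 37, 174, 72, 49, 221]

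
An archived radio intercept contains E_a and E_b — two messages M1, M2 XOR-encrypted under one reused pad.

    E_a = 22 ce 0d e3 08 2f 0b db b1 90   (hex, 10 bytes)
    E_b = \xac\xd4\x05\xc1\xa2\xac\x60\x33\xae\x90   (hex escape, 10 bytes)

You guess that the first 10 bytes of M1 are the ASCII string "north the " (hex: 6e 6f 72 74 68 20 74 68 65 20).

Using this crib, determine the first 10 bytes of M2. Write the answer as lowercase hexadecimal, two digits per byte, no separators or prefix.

e0757a56c2a31f807a20

First, E_a ⊕ E_b = (M1 ⊕ K) ⊕ (M2 ⊕ K) = M1 ⊕ M2, so the key drops out. Then M2 = (M1 ⊕ M2) ⊕ M1 over the first 10 bytes.
byte 0: (22 xor ac) xor 6e = 8e xor 6e = e0
byte 1: (ce xor d4) xor 6f = 1a xor 6f = 75
byte 2: (0d xor 05) xor 72 = 08 xor 72 = 7a
byte 3: (e3 xor c1) xor 74 = 22 xor 74 = 56
byte 4: (08 xor a2) xor 68 = aa xor 68 = c2
byte 5: (2f xor ac) xor 20 = 83 xor 20 = a3
byte 6: (0b xor 60) xor 74 = 6b xor 74 = 1f
byte 7: (db xor 33) xor 68 = e8 xor 68 = 80
byte 8: (b1 xor ae) xor 65 = 1f xor 65 = 7a
byte 9: (90 xor 90) xor 20 = 00 xor 20 = 20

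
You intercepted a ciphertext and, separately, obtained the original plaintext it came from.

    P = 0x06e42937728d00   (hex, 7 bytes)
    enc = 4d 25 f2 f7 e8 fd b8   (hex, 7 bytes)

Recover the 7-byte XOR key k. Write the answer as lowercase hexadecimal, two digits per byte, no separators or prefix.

4bc1dbc09a70b8

Since enc = P ⊕ k, XORing both sides with P gives k = P ⊕ enc.
  6 ^  77 =  75
228 ^  37 = 193
 41 ^ 242 = 219
 55 ^ 247 = 192
114 ^ 232 = 154
141 ^ 253 = 112
  0 ^ 184 = 184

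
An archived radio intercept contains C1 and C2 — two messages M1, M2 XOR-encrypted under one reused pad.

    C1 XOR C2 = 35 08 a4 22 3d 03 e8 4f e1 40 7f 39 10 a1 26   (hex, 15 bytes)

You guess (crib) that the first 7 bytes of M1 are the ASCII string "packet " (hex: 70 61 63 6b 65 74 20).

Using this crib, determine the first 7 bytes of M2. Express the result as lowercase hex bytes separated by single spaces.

Since C1 ⊕ C2 = M1 ⊕ M2, XORing with the guessed M1 bytes yields the corresponding M2 bytes: M2 = (C1 ⊕ C2) ⊕ M1.
35 XOR 70 = 45
08 XOR 61 = 69
a4 XOR 63 = c7
22 XOR 6b = 49
3d XOR 65 = 58
03 XOR 74 = 77
e8 XOR 20 = c8

45 69 c7 49 58 77 c8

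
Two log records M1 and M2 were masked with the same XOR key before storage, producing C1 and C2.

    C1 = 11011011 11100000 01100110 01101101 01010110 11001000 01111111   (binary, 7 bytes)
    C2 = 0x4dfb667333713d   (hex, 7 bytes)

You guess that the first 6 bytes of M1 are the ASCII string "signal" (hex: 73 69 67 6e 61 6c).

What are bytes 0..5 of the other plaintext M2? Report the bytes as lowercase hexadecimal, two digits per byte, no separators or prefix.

First, C1 ⊕ C2 = (M1 ⊕ K) ⊕ (M2 ⊕ K) = M1 ⊕ M2, so the key drops out. Then M2 = (M1 ⊕ M2) ⊕ M1 over the first 6 bytes.
byte 0: (db ^ 4d) ^ 73 = 96 ^ 73 = e5
byte 1: (e0 ^ fb) ^ 69 = 1b ^ 69 = 72
byte 2: (66 ^ 66) ^ 67 = 00 ^ 67 = 67
byte 3: (6d ^ 73) ^ 6e = 1e ^ 6e = 70
byte 4: (56 ^ 33) ^ 61 = 65 ^ 61 = 04
byte 5: (c8 ^ 71) ^ 6c = b9 ^ 6c = d5

e572677004d5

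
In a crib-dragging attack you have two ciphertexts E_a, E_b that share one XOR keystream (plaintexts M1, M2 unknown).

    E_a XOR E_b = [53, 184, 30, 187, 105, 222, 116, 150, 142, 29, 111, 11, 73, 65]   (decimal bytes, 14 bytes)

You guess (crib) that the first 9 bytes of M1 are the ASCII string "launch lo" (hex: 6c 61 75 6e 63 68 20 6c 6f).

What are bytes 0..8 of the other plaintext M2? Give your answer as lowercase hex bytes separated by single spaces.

Since E_a ⊕ E_b = M1 ⊕ M2, XORing with the guessed M1 bytes yields the corresponding M2 bytes: M2 = (E_a ⊕ E_b) ⊕ M1.
 53 XOR 108 =  89
184 XOR  97 = 217
 30 XOR 117 = 107
187 XOR 110 = 213
105 XOR  99 =  10
222 XOR 104 = 182
116 XOR  32 =  84
150 XOR 108 = 250
142 XOR 111 = 225

59 d9 6b d5 0a b6 54 fa e1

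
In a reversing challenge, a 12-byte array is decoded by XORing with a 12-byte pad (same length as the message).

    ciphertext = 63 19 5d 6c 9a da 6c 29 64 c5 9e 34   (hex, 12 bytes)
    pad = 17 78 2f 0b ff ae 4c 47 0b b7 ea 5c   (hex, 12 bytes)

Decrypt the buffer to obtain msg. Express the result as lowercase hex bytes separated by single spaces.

74 61 72 67 65 74 20 6e 6f 72 74 68

byte 0: 63 xor 17 = 74
byte 1: 19 xor 78 = 61
byte 2: 5d xor 2f = 72
byte 3: 6c xor 0b = 67
byte 4: 9a xor ff = 65
byte 5: da xor ae = 74
byte 6: 6c xor 4c = 20
byte 7: 29 xor 47 = 6e
byte 8: 64 xor 0b = 6f
byte 9: c5 xor b7 = 72
byte 10: 9e xor ea = 74
byte 11: 34 xor 5c = 68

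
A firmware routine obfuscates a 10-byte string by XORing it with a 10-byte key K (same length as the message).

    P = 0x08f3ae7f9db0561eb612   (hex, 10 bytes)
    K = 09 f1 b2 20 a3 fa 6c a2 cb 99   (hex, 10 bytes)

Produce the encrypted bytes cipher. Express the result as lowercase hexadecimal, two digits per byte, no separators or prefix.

XOR is its own inverse, so applying the key byte-wise gives the result directly.
byte 0: 08 ^ 09 = 01
byte 1: f3 ^ f1 = 02
byte 2: ae ^ b2 = 1c
byte 3: 7f ^ 20 = 5f
byte 4: 9d ^ a3 = 3e
byte 5: b0 ^ fa = 4a
byte 6: 56 ^ 6c = 3a
byte 7: 1e ^ a2 = bc
byte 8: b6 ^ cb = 7d
byte 9: 12 ^ 99 = 8b

01021c5f3e4a3abc7d8b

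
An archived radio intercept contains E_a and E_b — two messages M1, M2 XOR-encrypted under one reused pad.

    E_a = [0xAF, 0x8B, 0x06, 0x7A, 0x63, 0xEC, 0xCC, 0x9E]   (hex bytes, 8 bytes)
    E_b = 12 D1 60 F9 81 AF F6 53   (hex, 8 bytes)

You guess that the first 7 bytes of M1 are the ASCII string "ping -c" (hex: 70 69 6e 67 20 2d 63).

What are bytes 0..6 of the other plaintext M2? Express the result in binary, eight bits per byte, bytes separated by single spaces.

First, E_a ⊕ E_b = (M1 ⊕ K) ⊕ (M2 ⊕ K) = M1 ⊕ M2, so the key drops out. Then M2 = (M1 ⊕ M2) ⊕ M1 over the first 7 bytes.
byte 0: (af XOR 12) XOR 70 = bd XOR 70 = cd
byte 1: (8b XOR d1) XOR 69 = 5a XOR 69 = 33
byte 2: (06 XOR 60) XOR 6e = 66 XOR 6e = 08
byte 3: (7a XOR f9) XOR 67 = 83 XOR 67 = e4
byte 4: (63 XOR 81) XOR 20 = e2 XOR 20 = c2
byte 5: (ec XOR af) XOR 2d = 43 XOR 2d = 6e
byte 6: (cc XOR f6) XOR 63 = 3a XOR 63 = 59

11001101 00110011 00001000 11100100 11000010 01101110 01011001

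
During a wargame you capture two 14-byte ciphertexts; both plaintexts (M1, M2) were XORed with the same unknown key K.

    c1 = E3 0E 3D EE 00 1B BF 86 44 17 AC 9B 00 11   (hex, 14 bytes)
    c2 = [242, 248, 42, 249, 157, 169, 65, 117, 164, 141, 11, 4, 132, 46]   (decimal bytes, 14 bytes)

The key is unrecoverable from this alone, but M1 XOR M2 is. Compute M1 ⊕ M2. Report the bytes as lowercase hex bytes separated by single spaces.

11 f6 17 17 9d b2 fe f3 e0 9a a7 9f 84 3f

c1 ⊕ c2 = (M1 ⊕ K) ⊕ (M2 ⊕ K) = M1 ⊕ M2 — the shared key cancels under XOR.
e3 xor f2 = 11
0e xor f8 = f6
3d xor 2a = 17
ee xor f9 = 17
00 xor 9d = 9d
1b xor a9 = b2
bf xor 41 = fe
86 xor 75 = f3
44 xor a4 = e0
17 xor 8d = 9a
ac xor 0b = a7
9b xor 04 = 9f
00 xor 84 = 84
11 xor 2e = 3f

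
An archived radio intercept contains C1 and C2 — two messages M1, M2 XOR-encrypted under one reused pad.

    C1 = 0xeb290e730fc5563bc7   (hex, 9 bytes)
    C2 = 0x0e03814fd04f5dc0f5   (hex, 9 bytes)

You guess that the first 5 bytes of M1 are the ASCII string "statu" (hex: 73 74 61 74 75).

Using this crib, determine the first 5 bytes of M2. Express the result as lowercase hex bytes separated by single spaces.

First, C1 ⊕ C2 = (M1 ⊕ K) ⊕ (M2 ⊕ K) = M1 ⊕ M2, so the key drops out. Then M2 = (M1 ⊕ M2) ⊕ M1 over the first 5 bytes.
byte 0: (eb XOR 0e) XOR 73 = e5 XOR 73 = 96
byte 1: (29 XOR 03) XOR 74 = 2a XOR 74 = 5e
byte 2: (0e XOR 81) XOR 61 = 8f XOR 61 = ee
byte 3: (73 XOR 4f) XOR 74 = 3c XOR 74 = 48
byte 4: (0f XOR d0) XOR 75 = df XOR 75 = aa

96 5e ee 48 aa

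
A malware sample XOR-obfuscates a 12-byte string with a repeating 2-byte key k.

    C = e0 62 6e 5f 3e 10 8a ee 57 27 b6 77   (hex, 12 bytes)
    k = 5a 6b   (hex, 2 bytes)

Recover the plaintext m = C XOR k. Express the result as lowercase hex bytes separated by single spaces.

The 2-byte key repeats, so the effective keystream is 5a 6b 5a 6b 5a 6b 5a 6b 5a 6b 5a 6b.
byte 0: e0 XOR 5a = ba
byte 1: 62 XOR 6b = 09
byte 2: 6e XOR 5a = 34
byte 3: 5f XOR 6b = 34
byte 4: 3e XOR 5a = 64
byte 5: 10 XOR 6b = 7b
byte 6: 8a XOR 5a = d0
byte 7: ee XOR 6b = 85
byte 8: 57 XOR 5a = 0d
byte 9: 27 XOR 6b = 4c
byte 10: b6 XOR 5a = ec
byte 11: 77 XOR 6b = 1c

ba 09 34 34 64 7b d0 85 0d 4c ec 1c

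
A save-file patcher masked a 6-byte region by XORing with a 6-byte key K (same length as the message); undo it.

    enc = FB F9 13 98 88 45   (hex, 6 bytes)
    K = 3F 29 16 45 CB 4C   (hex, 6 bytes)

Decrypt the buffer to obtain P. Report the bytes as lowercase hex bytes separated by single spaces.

fb xor 3f = c4
f9 xor 29 = d0
13 xor 16 = 05
98 xor 45 = dd
88 xor cb = 43
45 xor 4c = 09

c4 d0 05 dd 43 09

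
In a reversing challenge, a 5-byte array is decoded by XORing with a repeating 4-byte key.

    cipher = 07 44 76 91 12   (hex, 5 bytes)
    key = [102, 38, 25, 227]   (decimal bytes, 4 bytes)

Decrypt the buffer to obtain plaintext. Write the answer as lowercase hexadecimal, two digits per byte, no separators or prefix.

The 4-byte key repeats, so the effective keystream is 66 26 19 e3 66.
byte 0: 07 XOR 66 = 61
byte 1: 44 XOR 26 = 62
byte 2: 76 XOR 19 = 6f
byte 3: 91 XOR e3 = 72
byte 4: 12 XOR 66 = 74

61626f7274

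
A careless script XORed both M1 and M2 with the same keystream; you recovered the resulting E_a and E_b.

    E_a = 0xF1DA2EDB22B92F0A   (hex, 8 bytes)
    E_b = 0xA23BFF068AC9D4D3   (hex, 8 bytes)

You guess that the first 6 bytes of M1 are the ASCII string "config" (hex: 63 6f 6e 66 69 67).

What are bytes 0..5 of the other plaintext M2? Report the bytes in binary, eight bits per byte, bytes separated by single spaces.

First, E_a ⊕ E_b = (M1 ⊕ K) ⊕ (M2 ⊕ K) = M1 ⊕ M2, so the key drops out. Then M2 = (M1 ⊕ M2) ⊕ M1 over the first 6 bytes.
byte 0: (f1 ^ a2) ^ 63 = 53 ^ 63 = 30
byte 1: (da ^ 3b) ^ 6f = e1 ^ 6f = 8e
byte 2: (2e ^ ff) ^ 6e = d1 ^ 6e = bf
byte 3: (db ^ 06) ^ 66 = dd ^ 66 = bb
byte 4: (22 ^ 8a) ^ 69 = a8 ^ 69 = c1
byte 5: (b9 ^ c9) ^ 67 = 70 ^ 67 = 17

00110000 10001110 10111111 10111011 11000001 00010111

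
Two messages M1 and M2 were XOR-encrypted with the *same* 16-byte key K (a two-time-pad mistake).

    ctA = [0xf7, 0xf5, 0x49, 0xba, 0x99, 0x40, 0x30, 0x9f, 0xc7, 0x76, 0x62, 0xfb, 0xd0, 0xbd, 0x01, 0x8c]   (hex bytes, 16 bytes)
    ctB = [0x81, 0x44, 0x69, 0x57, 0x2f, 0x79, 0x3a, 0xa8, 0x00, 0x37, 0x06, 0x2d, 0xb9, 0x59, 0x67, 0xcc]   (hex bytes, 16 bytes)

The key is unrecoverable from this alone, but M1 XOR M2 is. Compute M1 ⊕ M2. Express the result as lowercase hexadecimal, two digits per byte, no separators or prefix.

76b120edb6390a37c74164d669e46640

ctA ⊕ ctB = (M1 ⊕ K) ⊕ (M2 ⊕ K) = M1 ⊕ M2 — the shared key cancels under XOR.
byte 0: f7 ^ 81 = 76
byte 1: f5 ^ 44 = b1
byte 2: 49 ^ 69 = 20
byte 3: ba ^ 57 = ed
byte 4: 99 ^ 2f = b6
byte 5: 40 ^ 79 = 39
byte 6: 30 ^ 3a = 0a
byte 7: 9f ^ a8 = 37
byte 8: c7 ^ 00 = c7
byte 9: 76 ^ 37 = 41
byte 10: 62 ^ 06 = 64
byte 11: fb ^ 2d = d6
byte 12: d0 ^ b9 = 69
byte 13: bd ^ 59 = e4
byte 14: 01 ^ 67 = 66
byte 15: 8c ^ cc = 40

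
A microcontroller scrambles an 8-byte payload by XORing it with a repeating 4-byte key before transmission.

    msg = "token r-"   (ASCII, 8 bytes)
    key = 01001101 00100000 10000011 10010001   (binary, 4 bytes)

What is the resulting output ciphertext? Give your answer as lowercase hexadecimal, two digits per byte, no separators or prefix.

394fe8f42300f1bc

The 4-byte key repeats, so the effective keystream is 4d 20 83 91 4d 20 83 91.
byte 0: 01110100 XOR 01001101 = 00111001
byte 1: 01101111 XOR 00100000 = 01001111
byte 2: 01101011 XOR 10000011 = 11101000
byte 3: 01100101 XOR 10010001 = 11110100
byte 4: 01101110 XOR 01001101 = 00100011
byte 5: 00100000 XOR 00100000 = 00000000
byte 6: 01110010 XOR 10000011 = 11110001
byte 7: 00101101 XOR 10010001 = 10111100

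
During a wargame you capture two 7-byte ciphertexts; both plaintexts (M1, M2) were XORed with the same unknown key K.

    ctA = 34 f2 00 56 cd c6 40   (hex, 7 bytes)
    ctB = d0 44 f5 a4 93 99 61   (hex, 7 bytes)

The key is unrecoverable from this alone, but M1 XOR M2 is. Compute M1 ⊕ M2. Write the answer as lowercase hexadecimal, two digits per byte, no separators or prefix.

ctA ⊕ ctB = (M1 ⊕ K) ⊕ (M2 ⊕ K) = M1 ⊕ M2 — the shared key cancels under XOR.
 52 ⊕ 208 = 228
242 ⊕  68 = 182
  0 ⊕ 245 = 245
 86 ⊕ 164 = 242
205 ⊕ 147 =  94
198 ⊕ 153 =  95
 64 ⊕  97 =  33

e4b6f5f25e5f21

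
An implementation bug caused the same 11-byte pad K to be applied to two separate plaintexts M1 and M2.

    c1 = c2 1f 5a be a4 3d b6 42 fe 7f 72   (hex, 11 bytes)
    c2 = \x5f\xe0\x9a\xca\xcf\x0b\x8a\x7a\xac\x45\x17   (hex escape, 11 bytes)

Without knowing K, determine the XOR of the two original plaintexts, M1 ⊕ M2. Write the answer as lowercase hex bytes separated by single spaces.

c1 ⊕ c2 = (M1 ⊕ K) ⊕ (M2 ⊕ K) = M1 ⊕ M2 — the shared key cancels under XOR.
byte 0: c2 ⊕ 5f = 9d
byte 1: 1f ⊕ e0 = ff
byte 2: 5a ⊕ 9a = c0
byte 3: be ⊕ ca = 74
byte 4: a4 ⊕ cf = 6b
byte 5: 3d ⊕ 0b = 36
byte 6: b6 ⊕ 8a = 3c
byte 7: 42 ⊕ 7a = 38
byte 8: fe ⊕ ac = 52
byte 9: 7f ⊕ 45 = 3a
byte 10: 72 ⊕ 17 = 65

9d ff c0 74 6b 36 3c 38 52 3a 65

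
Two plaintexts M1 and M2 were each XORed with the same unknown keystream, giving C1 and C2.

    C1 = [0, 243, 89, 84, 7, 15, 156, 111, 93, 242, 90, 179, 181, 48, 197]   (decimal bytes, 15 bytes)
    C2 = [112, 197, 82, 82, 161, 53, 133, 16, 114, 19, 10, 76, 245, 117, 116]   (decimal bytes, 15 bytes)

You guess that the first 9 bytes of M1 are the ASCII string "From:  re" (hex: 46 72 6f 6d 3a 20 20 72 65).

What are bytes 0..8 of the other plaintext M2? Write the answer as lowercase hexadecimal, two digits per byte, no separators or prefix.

First, C1 ⊕ C2 = (M1 ⊕ K) ⊕ (M2 ⊕ K) = M1 ⊕ M2, so the key drops out. Then M2 = (M1 ⊕ M2) ⊕ M1 over the first 9 bytes.
byte 0: (00 XOR 70) XOR 46 = 70 XOR 46 = 36
byte 1: (f3 XOR c5) XOR 72 = 36 XOR 72 = 44
byte 2: (59 XOR 52) XOR 6f = 0b XOR 6f = 64
byte 3: (54 XOR 52) XOR 6d = 06 XOR 6d = 6b
byte 4: (07 XOR a1) XOR 3a = a6 XOR 3a = 9c
byte 5: (0f XOR 35) XOR 20 = 3a XOR 20 = 1a
byte 6: (9c XOR 85) XOR 20 = 19 XOR 20 = 39
byte 7: (6f XOR 10) XOR 72 = 7f XOR 72 = 0d
byte 8: (5d XOR 72) XOR 65 = 2f XOR 65 = 4a

3644646b9c1a390d4a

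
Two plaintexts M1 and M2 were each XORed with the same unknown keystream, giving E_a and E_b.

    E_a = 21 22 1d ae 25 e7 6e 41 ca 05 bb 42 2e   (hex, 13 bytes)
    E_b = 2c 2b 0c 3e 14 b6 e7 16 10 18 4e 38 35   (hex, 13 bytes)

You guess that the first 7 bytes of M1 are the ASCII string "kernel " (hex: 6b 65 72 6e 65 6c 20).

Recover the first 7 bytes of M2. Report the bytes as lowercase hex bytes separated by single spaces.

First, E_a ⊕ E_b = (M1 ⊕ K) ⊕ (M2 ⊕ K) = M1 ⊕ M2, so the key drops out. Then M2 = (M1 ⊕ M2) ⊕ M1 over the first 7 bytes.
byte 0: (21 XOR 2c) XOR 6b = 0d XOR 6b = 66
byte 1: (22 XOR 2b) XOR 65 = 09 XOR 65 = 6c
byte 2: (1d XOR 0c) XOR 72 = 11 XOR 72 = 63
byte 3: (ae XOR 3e) XOR 6e = 90 XOR 6e = fe
byte 4: (25 XOR 14) XOR 65 = 31 XOR 65 = 54
byte 5: (e7 XOR b6) XOR 6c = 51 XOR 6c = 3d
byte 6: (6e XOR e7) XOR 20 = 89 XOR 20 = a9

66 6c 63 fe 54 3d a9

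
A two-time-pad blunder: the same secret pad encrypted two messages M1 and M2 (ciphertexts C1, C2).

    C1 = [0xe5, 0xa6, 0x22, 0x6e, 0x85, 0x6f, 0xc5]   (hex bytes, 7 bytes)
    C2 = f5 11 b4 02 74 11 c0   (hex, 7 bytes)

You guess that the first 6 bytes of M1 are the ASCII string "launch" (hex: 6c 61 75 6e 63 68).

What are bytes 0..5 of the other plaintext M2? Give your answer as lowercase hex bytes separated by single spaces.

First, C1 ⊕ C2 = (M1 ⊕ K) ⊕ (M2 ⊕ K) = M1 ⊕ M2, so the key drops out. Then M2 = (M1 ⊕ M2) ⊕ M1 over the first 6 bytes.
byte 0: (e5 xor f5) xor 6c = 10 xor 6c = 7c
byte 1: (a6 xor 11) xor 61 = b7 xor 61 = d6
byte 2: (22 xor b4) xor 75 = 96 xor 75 = e3
byte 3: (6e xor 02) xor 6e = 6c xor 6e = 02
byte 4: (85 xor 74) xor 63 = f1 xor 63 = 92
byte 5: (6f xor 11) xor 68 = 7e xor 68 = 16

7c d6 e3 02 92 16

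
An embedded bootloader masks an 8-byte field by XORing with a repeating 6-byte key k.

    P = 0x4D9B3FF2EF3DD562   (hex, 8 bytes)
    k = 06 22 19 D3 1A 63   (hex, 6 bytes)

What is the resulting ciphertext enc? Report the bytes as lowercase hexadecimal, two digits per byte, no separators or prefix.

4bb92621f55ed340

The 6-byte key repeats, so the effective keystream is 06 22 19 d3 1a 63 06 22.
byte 0: 01001101 XOR 00000110 = 01001011
byte 1: 10011011 XOR 00100010 = 10111001
byte 2: 00111111 XOR 00011001 = 00100110
byte 3: 11110010 XOR 11010011 = 00100001
byte 4: 11101111 XOR 00011010 = 11110101
byte 5: 00111101 XOR 01100011 = 01011110
byte 6: 11010101 XOR 00000110 = 11010011
byte 7: 01100010 XOR 00100010 = 01000000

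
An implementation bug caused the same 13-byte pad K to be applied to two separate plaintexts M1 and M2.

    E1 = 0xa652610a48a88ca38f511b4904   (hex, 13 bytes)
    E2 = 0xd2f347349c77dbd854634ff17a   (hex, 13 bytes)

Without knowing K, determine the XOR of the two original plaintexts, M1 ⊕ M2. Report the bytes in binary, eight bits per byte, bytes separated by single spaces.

E1 ⊕ E2 = (M1 ⊕ K) ⊕ (M2 ⊕ K) = M1 ⊕ M2 — the shared key cancels under XOR.
byte 0: 166 ⊕ 210 = 116
byte 1:  82 ⊕ 243 = 161
byte 2:  97 ⊕  71 =  38
byte 3:  10 ⊕  52 =  62
byte 4:  72 ⊕ 156 = 212
byte 5: 168 ⊕ 119 = 223
byte 6: 140 ⊕ 219 =  87
byte 7: 163 ⊕ 216 = 123
byte 8: 143 ⊕  84 = 219
byte 9:  81 ⊕  99 =  50
byte 10:  27 ⊕  79 =  84
byte 11:  73 ⊕ 241 = 184
byte 12:   4 ⊕ 122 = 126

01110100 10100001 00100110 00111110 11010100 11011111 01010111 01111011 11011011 00110010 01010100 10111000 01111110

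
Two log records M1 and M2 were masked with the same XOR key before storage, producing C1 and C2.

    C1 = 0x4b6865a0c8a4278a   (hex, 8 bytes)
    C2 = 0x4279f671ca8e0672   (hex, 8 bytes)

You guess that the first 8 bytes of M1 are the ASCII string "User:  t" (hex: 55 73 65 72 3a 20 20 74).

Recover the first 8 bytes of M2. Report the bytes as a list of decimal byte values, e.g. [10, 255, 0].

First, C1 ⊕ C2 = (M1 ⊕ K) ⊕ (M2 ⊕ K) = M1 ⊕ M2, so the key drops out. Then M2 = (M1 ⊕ M2) ⊕ M1 over the first 8 bytes.
byte 0: (4b XOR 42) XOR 55 = 09 XOR 55 = 5c
byte 1: (68 XOR 79) XOR 73 = 11 XOR 73 = 62
byte 2: (65 XOR f6) XOR 65 = 93 XOR 65 = f6
byte 3: (a0 XOR 71) XOR 72 = d1 XOR 72 = a3
byte 4: (c8 XOR ca) XOR 3a = 02 XOR 3a = 38
byte 5: (a4 XOR 8e) XOR 20 = 2a XOR 20 = 0a
byte 6: (27 XOR 06) XOR 20 = 21 XOR 20 = 01
byte 7: (8a XOR 72) XOR 74 = f8 XOR 74 = 8c

[92, 98, 246, 163, 56, 10, 1, 140]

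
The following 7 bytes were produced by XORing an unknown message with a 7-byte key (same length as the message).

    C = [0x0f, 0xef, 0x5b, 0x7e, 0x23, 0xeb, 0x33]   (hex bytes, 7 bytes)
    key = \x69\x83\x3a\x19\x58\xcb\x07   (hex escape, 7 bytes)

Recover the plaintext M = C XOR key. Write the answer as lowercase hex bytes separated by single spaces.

0f XOR 69 = 66
ef XOR 83 = 6c
5b XOR 3a = 61
7e XOR 19 = 67
23 XOR 58 = 7b
eb XOR cb = 20
33 XOR 07 = 34

66 6c 61 67 7b 20 34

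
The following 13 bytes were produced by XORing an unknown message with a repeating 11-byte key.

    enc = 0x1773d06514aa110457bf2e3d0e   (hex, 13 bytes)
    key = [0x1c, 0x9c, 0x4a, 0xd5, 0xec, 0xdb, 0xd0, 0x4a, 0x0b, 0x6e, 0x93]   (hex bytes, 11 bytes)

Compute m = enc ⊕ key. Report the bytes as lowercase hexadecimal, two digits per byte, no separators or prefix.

The 11-byte key repeats, so the effective keystream is 1c 9c 4a d5 ec db d0 4a 0b 6e 93 1c 9c.
byte 0: 17 ^ 1c = 0b
byte 1: 73 ^ 9c = ef
byte 2: d0 ^ 4a = 9a
byte 3: 65 ^ d5 = b0
byte 4: 14 ^ ec = f8
byte 5: aa ^ db = 71
byte 6: 11 ^ d0 = c1
byte 7: 04 ^ 4a = 4e
byte 8: 57 ^ 0b = 5c
byte 9: bf ^ 6e = d1
byte 10: 2e ^ 93 = bd
byte 11: 3d ^ 1c = 21
byte 12: 0e ^ 9c = 92

0bef9ab0f871c14e5cd1bd2192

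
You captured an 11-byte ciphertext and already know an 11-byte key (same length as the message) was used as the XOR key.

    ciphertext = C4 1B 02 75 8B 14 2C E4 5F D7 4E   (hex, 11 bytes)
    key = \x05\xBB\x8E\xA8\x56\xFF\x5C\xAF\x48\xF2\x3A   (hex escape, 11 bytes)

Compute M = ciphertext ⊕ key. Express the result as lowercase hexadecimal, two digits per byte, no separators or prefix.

c4 XOR 05 = c1
1b XOR bb = a0
02 XOR 8e = 8c
75 XOR a8 = dd
8b XOR 56 = dd
14 XOR ff = eb
2c XOR 5c = 70
e4 XOR af = 4b
5f XOR 48 = 17
d7 XOR f2 = 25
4e XOR 3a = 74

c1a08cddddeb704b172574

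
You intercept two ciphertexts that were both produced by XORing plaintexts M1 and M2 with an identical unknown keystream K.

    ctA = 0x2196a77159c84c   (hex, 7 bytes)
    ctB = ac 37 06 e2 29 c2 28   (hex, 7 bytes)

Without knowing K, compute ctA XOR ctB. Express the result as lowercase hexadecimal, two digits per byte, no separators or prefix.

8da1a193700a64

ctA ⊕ ctB = (M1 ⊕ K) ⊕ (M2 ⊕ K) = M1 ⊕ M2 — the shared key cancels under XOR.
21 xor ac = 8d
96 xor 37 = a1
a7 xor 06 = a1
71 xor e2 = 93
59 xor 29 = 70
c8 xor c2 = 0a
4c xor 28 = 64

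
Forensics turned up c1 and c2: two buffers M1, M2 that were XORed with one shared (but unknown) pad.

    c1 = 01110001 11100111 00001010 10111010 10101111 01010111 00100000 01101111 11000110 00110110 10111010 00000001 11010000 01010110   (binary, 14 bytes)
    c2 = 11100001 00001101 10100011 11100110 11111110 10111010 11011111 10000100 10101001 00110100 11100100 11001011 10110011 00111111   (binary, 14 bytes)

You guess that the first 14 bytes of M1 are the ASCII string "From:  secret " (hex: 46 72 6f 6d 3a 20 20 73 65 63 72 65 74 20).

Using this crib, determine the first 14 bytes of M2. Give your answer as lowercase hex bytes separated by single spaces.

First, c1 ⊕ c2 = (M1 ⊕ K) ⊕ (M2 ⊕ K) = M1 ⊕ M2, so the key drops out. Then M2 = (M1 ⊕ M2) ⊕ M1 over the first 14 bytes.
byte 0: (71 ⊕ e1) ⊕ 46 = 90 ⊕ 46 = d6
byte 1: (e7 ⊕ 0d) ⊕ 72 = ea ⊕ 72 = 98
byte 2: (0a ⊕ a3) ⊕ 6f = a9 ⊕ 6f = c6
byte 3: (ba ⊕ e6) ⊕ 6d = 5c ⊕ 6d = 31
byte 4: (af ⊕ fe) ⊕ 3a = 51 ⊕ 3a = 6b
byte 5: (57 ⊕ ba) ⊕ 20 = ed ⊕ 20 = cd
byte 6: (20 ⊕ df) ⊕ 20 = ff ⊕ 20 = df
byte 7: (6f ⊕ 84) ⊕ 73 = eb ⊕ 73 = 98
byte 8: (c6 ⊕ a9) ⊕ 65 = 6f ⊕ 65 = 0a
byte 9: (36 ⊕ 34) ⊕ 63 = 02 ⊕ 63 = 61
byte 10: (ba ⊕ e4) ⊕ 72 = 5e ⊕ 72 = 2c
byte 11: (01 ⊕ cb) ⊕ 65 = ca ⊕ 65 = af
byte 12: (d0 ⊕ b3) ⊕ 74 = 63 ⊕ 74 = 17
byte 13: (56 ⊕ 3f) ⊕ 20 = 69 ⊕ 20 = 49

d6 98 c6 31 6b cd df 98 0a 61 2c af 17 49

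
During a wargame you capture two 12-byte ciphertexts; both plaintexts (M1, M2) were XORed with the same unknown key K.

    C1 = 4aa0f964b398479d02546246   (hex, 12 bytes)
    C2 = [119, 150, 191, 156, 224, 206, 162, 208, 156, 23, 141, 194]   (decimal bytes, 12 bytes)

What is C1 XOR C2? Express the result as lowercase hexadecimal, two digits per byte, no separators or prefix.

3d3646f85356e54d9e43ef84

C1 ⊕ C2 = (M1 ⊕ K) ⊕ (M2 ⊕ K) = M1 ⊕ M2 — the shared key cancels under XOR.
4a ⊕ 77 = 3d
a0 ⊕ 96 = 36
f9 ⊕ bf = 46
64 ⊕ 9c = f8
b3 ⊕ e0 = 53
98 ⊕ ce = 56
47 ⊕ a2 = e5
9d ⊕ d0 = 4d
02 ⊕ 9c = 9e
54 ⊕ 17 = 43
62 ⊕ 8d = ef
46 ⊕ c2 = 84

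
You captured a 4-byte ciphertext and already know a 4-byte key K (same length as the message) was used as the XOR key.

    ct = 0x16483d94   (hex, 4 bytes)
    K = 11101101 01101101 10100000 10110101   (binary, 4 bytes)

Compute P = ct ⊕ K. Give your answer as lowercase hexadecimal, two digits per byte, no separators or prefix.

XOR is its own inverse, so applying the key byte-wise gives the result directly.
byte 0: 16 ⊕ ed = fb
byte 1: 48 ⊕ 6d = 25
byte 2: 3d ⊕ a0 = 9d
byte 3: 94 ⊕ b5 = 21

fb259d21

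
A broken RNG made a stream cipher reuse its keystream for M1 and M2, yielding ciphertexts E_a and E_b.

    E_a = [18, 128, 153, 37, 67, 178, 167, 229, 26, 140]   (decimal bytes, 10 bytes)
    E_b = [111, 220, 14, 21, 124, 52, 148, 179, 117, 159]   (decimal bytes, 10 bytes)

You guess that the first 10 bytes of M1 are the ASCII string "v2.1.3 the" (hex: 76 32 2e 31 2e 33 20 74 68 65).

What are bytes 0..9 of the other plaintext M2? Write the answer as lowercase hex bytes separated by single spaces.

0b 6e b9 01 11 b5 13 22 07 76

First, E_a ⊕ E_b = (M1 ⊕ K) ⊕ (M2 ⊕ K) = M1 ⊕ M2, so the key drops out. Then M2 = (M1 ⊕ M2) ⊕ M1 over the first 10 bytes.
byte 0: (12 xor 6f) xor 76 = 7d xor 76 = 0b
byte 1: (80 xor dc) xor 32 = 5c xor 32 = 6e
byte 2: (99 xor 0e) xor 2e = 97 xor 2e = b9
byte 3: (25 xor 15) xor 31 = 30 xor 31 = 01
byte 4: (43 xor 7c) xor 2e = 3f xor 2e = 11
byte 5: (b2 xor 34) xor 33 = 86 xor 33 = b5
byte 6: (a7 xor 94) xor 20 = 33 xor 20 = 13
byte 7: (e5 xor b3) xor 74 = 56 xor 74 = 22
byte 8: (1a xor 75) xor 68 = 6f xor 68 = 07
byte 9: (8c xor 9f) xor 65 = 13 xor 65 = 76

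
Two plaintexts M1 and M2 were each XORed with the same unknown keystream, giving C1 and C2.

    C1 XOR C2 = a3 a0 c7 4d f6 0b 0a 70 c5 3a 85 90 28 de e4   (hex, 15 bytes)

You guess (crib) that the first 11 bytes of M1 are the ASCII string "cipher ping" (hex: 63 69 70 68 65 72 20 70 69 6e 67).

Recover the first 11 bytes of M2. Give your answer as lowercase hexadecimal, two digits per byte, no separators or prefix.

c0c9b72593792a00ac54e2

Since C1 ⊕ C2 = M1 ⊕ M2, XORing with the guessed M1 bytes yields the corresponding M2 bytes: M2 = (C1 ⊕ C2) ⊕ M1.
a3 XOR 63 = c0
a0 XOR 69 = c9
c7 XOR 70 = b7
4d XOR 68 = 25
f6 XOR 65 = 93
0b XOR 72 = 79
0a XOR 20 = 2a
70 XOR 70 = 00
c5 XOR 69 = ac
3a XOR 6e = 54
85 XOR 67 = e2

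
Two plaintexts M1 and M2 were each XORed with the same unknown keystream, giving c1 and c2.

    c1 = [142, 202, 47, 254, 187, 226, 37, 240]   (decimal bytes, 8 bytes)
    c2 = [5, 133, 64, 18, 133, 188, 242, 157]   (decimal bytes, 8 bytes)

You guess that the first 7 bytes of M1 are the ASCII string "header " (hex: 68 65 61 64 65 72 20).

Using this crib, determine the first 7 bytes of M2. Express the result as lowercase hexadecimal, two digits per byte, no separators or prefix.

First, c1 ⊕ c2 = (M1 ⊕ K) ⊕ (M2 ⊕ K) = M1 ⊕ M2, so the key drops out. Then M2 = (M1 ⊕ M2) ⊕ M1 over the first 7 bytes.
byte 0: (8e ⊕ 05) ⊕ 68 = 8b ⊕ 68 = e3
byte 1: (ca ⊕ 85) ⊕ 65 = 4f ⊕ 65 = 2a
byte 2: (2f ⊕ 40) ⊕ 61 = 6f ⊕ 61 = 0e
byte 3: (fe ⊕ 12) ⊕ 64 = ec ⊕ 64 = 88
byte 4: (bb ⊕ 85) ⊕ 65 = 3e ⊕ 65 = 5b
byte 5: (e2 ⊕ bc) ⊕ 72 = 5e ⊕ 72 = 2c
byte 6: (25 ⊕ f2) ⊕ 20 = d7 ⊕ 20 = f7

e32a0e885b2cf7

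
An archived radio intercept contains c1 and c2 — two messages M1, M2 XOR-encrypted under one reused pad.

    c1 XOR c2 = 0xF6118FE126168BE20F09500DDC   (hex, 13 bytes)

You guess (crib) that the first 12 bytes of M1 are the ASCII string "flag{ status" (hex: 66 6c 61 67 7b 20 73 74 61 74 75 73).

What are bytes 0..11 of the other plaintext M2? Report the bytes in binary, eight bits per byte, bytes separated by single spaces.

Since c1 ⊕ c2 = M1 ⊕ M2, XORing with the guessed M1 bytes yields the corresponding M2 bytes: M2 = (c1 ⊕ c2) ⊕ M1.
f6 ^ 66 = 90
11 ^ 6c = 7d
8f ^ 61 = ee
e1 ^ 67 = 86
26 ^ 7b = 5d
16 ^ 20 = 36
8b ^ 73 = f8
e2 ^ 74 = 96
0f ^ 61 = 6e
09 ^ 74 = 7d
50 ^ 75 = 25
0d ^ 73 = 7e

10010000 01111101 11101110 10000110 01011101 00110110 11111000 10010110 01101110 01111101 00100101 01111110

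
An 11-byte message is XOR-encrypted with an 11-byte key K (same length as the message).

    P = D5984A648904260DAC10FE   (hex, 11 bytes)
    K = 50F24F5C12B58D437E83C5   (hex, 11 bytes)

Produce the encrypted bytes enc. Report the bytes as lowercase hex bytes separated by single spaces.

d5 ⊕ 50 = 85
98 ⊕ f2 = 6a
4a ⊕ 4f = 05
64 ⊕ 5c = 38
89 ⊕ 12 = 9b
04 ⊕ b5 = b1
26 ⊕ 8d = ab
0d ⊕ 43 = 4e
ac ⊕ 7e = d2
10 ⊕ 83 = 93
fe ⊕ c5 = 3b

85 6a 05 38 9b b1 ab 4e d2 93 3b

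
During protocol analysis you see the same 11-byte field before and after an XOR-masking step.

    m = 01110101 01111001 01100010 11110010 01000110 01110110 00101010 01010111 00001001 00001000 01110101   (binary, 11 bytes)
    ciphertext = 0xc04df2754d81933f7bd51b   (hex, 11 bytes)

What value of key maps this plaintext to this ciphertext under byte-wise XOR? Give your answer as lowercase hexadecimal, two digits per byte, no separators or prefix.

b53490870bf7b96872dd6e

Since ciphertext = m ⊕ key, XORing both sides with m gives key = m ⊕ ciphertext.
byte 0: 01110101 XOR 11000000 = 10110101
byte 1: 01111001 XOR 01001101 = 00110100
byte 2: 01100010 XOR 11110010 = 10010000
byte 3: 11110010 XOR 01110101 = 10000111
byte 4: 01000110 XOR 01001101 = 00001011
byte 5: 01110110 XOR 10000001 = 11110111
byte 6: 00101010 XOR 10010011 = 10111001
byte 7: 01010111 XOR 00111111 = 01101000
byte 8: 00001001 XOR 01111011 = 01110010
byte 9: 00001000 XOR 11010101 = 11011101
byte 10: 01110101 XOR 00011011 = 01101110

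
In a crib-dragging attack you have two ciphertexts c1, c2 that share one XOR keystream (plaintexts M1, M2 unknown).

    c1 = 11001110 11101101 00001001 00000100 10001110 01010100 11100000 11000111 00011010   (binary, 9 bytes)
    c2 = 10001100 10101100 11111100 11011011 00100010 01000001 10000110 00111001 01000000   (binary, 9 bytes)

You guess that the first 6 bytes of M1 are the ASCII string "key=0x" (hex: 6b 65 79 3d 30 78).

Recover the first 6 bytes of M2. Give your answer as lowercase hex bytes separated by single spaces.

29 24 8c e2 9c 6d

First, c1 ⊕ c2 = (M1 ⊕ K) ⊕ (M2 ⊕ K) = M1 ⊕ M2, so the key drops out. Then M2 = (M1 ⊕ M2) ⊕ M1 over the first 6 bytes.
byte 0: (ce ⊕ 8c) ⊕ 6b = 42 ⊕ 6b = 29
byte 1: (ed ⊕ ac) ⊕ 65 = 41 ⊕ 65 = 24
byte 2: (09 ⊕ fc) ⊕ 79 = f5 ⊕ 79 = 8c
byte 3: (04 ⊕ db) ⊕ 3d = df ⊕ 3d = e2
byte 4: (8e ⊕ 22) ⊕ 30 = ac ⊕ 30 = 9c
byte 5: (54 ⊕ 41) ⊕ 78 = 15 ⊕ 78 = 6d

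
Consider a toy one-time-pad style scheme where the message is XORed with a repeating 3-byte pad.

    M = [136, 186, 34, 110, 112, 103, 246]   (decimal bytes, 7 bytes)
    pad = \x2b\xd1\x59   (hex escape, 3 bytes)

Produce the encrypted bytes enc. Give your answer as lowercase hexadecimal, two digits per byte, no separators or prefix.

The 3-byte key repeats, so the effective keystream is 2b d1 59 2b d1 59 2b.
byte 0: 10001000 ⊕ 00101011 = 10100011
byte 1: 10111010 ⊕ 11010001 = 01101011
byte 2: 00100010 ⊕ 01011001 = 01111011
byte 3: 01101110 ⊕ 00101011 = 01000101
byte 4: 01110000 ⊕ 11010001 = 10100001
byte 5: 01100111 ⊕ 01011001 = 00111110
byte 6: 11110110 ⊕ 00101011 = 11011101

a36b7b45a13edd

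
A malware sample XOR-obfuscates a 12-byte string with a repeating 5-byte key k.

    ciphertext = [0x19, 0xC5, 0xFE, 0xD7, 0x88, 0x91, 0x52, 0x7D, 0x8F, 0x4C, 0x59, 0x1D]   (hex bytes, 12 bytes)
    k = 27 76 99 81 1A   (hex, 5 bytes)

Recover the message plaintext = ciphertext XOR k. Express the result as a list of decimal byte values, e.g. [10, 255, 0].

The 5-byte key repeats, so the effective keystream is 27 76 99 81 1a 27 76 99 81 1a 27 76.
byte 0: 19 ^ 27 = 3e
byte 1: c5 ^ 76 = b3
byte 2: fe ^ 99 = 67
byte 3: d7 ^ 81 = 56
byte 4: 88 ^ 1a = 92
byte 5: 91 ^ 27 = b6
byte 6: 52 ^ 76 = 24
byte 7: 7d ^ 99 = e4
byte 8: 8f ^ 81 = 0e
byte 9: 4c ^ 1a = 56
byte 10: 59 ^ 27 = 7e
byte 11: 1d ^ 76 = 6b

[62, 179, 103, 86, 146, 182, 36, 228, 14, 86, 126, 107]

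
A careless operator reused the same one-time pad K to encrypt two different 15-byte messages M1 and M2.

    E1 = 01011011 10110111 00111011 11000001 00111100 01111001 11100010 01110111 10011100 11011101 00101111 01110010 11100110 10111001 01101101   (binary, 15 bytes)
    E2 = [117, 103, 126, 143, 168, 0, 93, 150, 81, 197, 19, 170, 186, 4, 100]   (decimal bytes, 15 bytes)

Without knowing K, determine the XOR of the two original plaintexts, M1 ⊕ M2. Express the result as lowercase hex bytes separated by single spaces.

E1 ⊕ E2 = (M1 ⊕ K) ⊕ (M2 ⊕ K) = M1 ⊕ M2 — the shared key cancels under XOR.
5b ⊕ 75 = 2e
b7 ⊕ 67 = d0
3b ⊕ 7e = 45
c1 ⊕ 8f = 4e
3c ⊕ a8 = 94
79 ⊕ 00 = 79
e2 ⊕ 5d = bf
77 ⊕ 96 = e1
9c ⊕ 51 = cd
dd ⊕ c5 = 18
2f ⊕ 13 = 3c
72 ⊕ aa = d8
e6 ⊕ ba = 5c
b9 ⊕ 04 = bd
6d ⊕ 64 = 09

2e d0 45 4e 94 79 bf e1 cd 18 3c d8 5c bd 09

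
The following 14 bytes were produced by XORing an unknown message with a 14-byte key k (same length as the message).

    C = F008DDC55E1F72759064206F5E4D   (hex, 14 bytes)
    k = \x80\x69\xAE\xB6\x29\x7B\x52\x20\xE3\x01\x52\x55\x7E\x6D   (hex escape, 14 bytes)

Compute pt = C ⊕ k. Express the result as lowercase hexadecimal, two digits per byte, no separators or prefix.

70617373776420557365723a2020

XOR is its own inverse, so applying the key byte-wise gives the result directly.
f0 XOR 80 = 70
08 XOR 69 = 61
dd XOR ae = 73
c5 XOR b6 = 73
5e XOR 29 = 77
1f XOR 7b = 64
72 XOR 52 = 20
75 XOR 20 = 55
90 XOR e3 = 73
64 XOR 01 = 65
20 XOR 52 = 72
6f XOR 55 = 3a
5e XOR 7e = 20
4d XOR 6d = 20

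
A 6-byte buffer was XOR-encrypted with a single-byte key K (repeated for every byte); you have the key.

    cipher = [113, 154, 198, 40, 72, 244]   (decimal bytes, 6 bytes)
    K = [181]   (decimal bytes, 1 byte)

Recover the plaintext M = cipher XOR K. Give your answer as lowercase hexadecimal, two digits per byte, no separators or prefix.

The 1-byte key repeats, so the effective keystream is b5 b5 b5 b5 b5 b5.
byte 0: 71 ^ b5 = c4
byte 1: 9a ^ b5 = 2f
byte 2: c6 ^ b5 = 73
byte 3: 28 ^ b5 = 9d
byte 4: 48 ^ b5 = fd
byte 5: f4 ^ b5 = 41

c42f739dfd41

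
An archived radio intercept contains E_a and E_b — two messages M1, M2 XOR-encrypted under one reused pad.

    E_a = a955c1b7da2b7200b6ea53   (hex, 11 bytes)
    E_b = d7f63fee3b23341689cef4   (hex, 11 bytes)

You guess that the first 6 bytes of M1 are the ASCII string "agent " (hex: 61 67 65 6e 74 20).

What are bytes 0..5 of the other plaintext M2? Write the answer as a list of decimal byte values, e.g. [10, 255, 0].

[31, 196, 155, 55, 149, 40]

First, E_a ⊕ E_b = (M1 ⊕ K) ⊕ (M2 ⊕ K) = M1 ⊕ M2, so the key drops out. Then M2 = (M1 ⊕ M2) ⊕ M1 over the first 6 bytes.
byte 0: (a9 xor d7) xor 61 = 7e xor 61 = 1f
byte 1: (55 xor f6) xor 67 = a3 xor 67 = c4
byte 2: (c1 xor 3f) xor 65 = fe xor 65 = 9b
byte 3: (b7 xor ee) xor 6e = 59 xor 6e = 37
byte 4: (da xor 3b) xor 74 = e1 xor 74 = 95
byte 5: (2b xor 23) xor 20 = 08 xor 20 = 28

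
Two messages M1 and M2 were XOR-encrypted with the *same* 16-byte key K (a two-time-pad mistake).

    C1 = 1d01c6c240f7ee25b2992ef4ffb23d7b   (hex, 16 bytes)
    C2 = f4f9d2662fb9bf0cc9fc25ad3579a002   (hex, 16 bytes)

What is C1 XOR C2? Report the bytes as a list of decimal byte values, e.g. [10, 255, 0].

C1 ⊕ C2 = (M1 ⊕ K) ⊕ (M2 ⊕ K) = M1 ⊕ M2 — the shared key cancels under XOR.
 29 ^ 244 = 233
  1 ^ 249 = 248
198 ^ 210 =  20
194 ^ 102 = 164
 64 ^  47 = 111
247 ^ 185 =  78
238 ^ 191 =  81
 37 ^  12 =  41
178 ^ 201 = 123
153 ^ 252 = 101
 46 ^  37 =  11
244 ^ 173 =  89
255 ^  53 = 202
178 ^ 121 = 203
 61 ^ 160 = 157
123 ^   2 = 121

[233, 248, 20, 164, 111, 78, 81, 41, 123, 101, 11, 89, 202, 203, 157, 121]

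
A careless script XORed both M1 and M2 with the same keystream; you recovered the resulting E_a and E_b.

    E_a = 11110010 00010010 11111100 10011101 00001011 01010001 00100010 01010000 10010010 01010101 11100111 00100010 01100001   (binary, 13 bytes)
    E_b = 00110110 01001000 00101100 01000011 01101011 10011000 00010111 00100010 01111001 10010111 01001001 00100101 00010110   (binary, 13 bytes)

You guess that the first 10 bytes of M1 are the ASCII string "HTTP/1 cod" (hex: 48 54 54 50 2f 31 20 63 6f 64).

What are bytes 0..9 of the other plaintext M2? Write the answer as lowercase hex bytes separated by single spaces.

First, E_a ⊕ E_b = (M1 ⊕ K) ⊕ (M2 ⊕ K) = M1 ⊕ M2, so the key drops out. Then M2 = (M1 ⊕ M2) ⊕ M1 over the first 10 bytes.
byte 0: (f2 ⊕ 36) ⊕ 48 = c4 ⊕ 48 = 8c
byte 1: (12 ⊕ 48) ⊕ 54 = 5a ⊕ 54 = 0e
byte 2: (fc ⊕ 2c) ⊕ 54 = d0 ⊕ 54 = 84
byte 3: (9d ⊕ 43) ⊕ 50 = de ⊕ 50 = 8e
byte 4: (0b ⊕ 6b) ⊕ 2f = 60 ⊕ 2f = 4f
byte 5: (51 ⊕ 98) ⊕ 31 = c9 ⊕ 31 = f8
byte 6: (22 ⊕ 17) ⊕ 20 = 35 ⊕ 20 = 15
byte 7: (50 ⊕ 22) ⊕ 63 = 72 ⊕ 63 = 11
byte 8: (92 ⊕ 79) ⊕ 6f = eb ⊕ 6f = 84
byte 9: (55 ⊕ 97) ⊕ 64 = c2 ⊕ 64 = a6

8c 0e 84 8e 4f f8 15 11 84 a6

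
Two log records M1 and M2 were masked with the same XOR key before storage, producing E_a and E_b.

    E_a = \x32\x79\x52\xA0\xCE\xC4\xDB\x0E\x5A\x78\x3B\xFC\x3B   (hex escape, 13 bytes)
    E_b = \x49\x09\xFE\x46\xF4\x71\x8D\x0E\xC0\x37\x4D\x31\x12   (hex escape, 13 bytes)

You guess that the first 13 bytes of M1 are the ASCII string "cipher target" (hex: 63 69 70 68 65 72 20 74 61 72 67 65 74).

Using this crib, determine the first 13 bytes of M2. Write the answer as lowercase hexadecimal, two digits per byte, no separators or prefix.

First, E_a ⊕ E_b = (M1 ⊕ K) ⊕ (M2 ⊕ K) = M1 ⊕ M2, so the key drops out. Then M2 = (M1 ⊕ M2) ⊕ M1 over the first 13 bytes.
byte 0: (32 ^ 49) ^ 63 = 7b ^ 63 = 18
byte 1: (79 ^ 09) ^ 69 = 70 ^ 69 = 19
byte 2: (52 ^ fe) ^ 70 = ac ^ 70 = dc
byte 3: (a0 ^ 46) ^ 68 = e6 ^ 68 = 8e
byte 4: (ce ^ f4) ^ 65 = 3a ^ 65 = 5f
byte 5: (c4 ^ 71) ^ 72 = b5 ^ 72 = c7
byte 6: (db ^ 8d) ^ 20 = 56 ^ 20 = 76
byte 7: (0e ^ 0e) ^ 74 = 00 ^ 74 = 74
byte 8: (5a ^ c0) ^ 61 = 9a ^ 61 = fb
byte 9: (78 ^ 37) ^ 72 = 4f ^ 72 = 3d
byte 10: (3b ^ 4d) ^ 67 = 76 ^ 67 = 11
byte 11: (fc ^ 31) ^ 65 = cd ^ 65 = a8
byte 12: (3b ^ 12) ^ 74 = 29 ^ 74 = 5d

1819dc8e5fc77674fb3d11a85d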